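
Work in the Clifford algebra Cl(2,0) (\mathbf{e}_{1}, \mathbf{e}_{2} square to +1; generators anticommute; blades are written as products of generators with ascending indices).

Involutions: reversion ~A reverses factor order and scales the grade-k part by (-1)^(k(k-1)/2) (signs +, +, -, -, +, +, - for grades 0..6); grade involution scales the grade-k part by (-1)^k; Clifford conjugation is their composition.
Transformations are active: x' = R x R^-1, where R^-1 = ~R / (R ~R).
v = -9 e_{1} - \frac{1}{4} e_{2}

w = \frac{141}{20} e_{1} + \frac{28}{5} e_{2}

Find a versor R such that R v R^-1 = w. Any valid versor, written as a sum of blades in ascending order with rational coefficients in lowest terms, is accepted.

R = v + w = -\frac{39}{20} e_{1} + \frac{107}{20} e_{2} works: the equal norms (\frac{1297}{16}) guarantee its sandwich swaps v into w.
Answer: -\frac{39}{20} e_{1} + \frac{107}{20} e_{2}


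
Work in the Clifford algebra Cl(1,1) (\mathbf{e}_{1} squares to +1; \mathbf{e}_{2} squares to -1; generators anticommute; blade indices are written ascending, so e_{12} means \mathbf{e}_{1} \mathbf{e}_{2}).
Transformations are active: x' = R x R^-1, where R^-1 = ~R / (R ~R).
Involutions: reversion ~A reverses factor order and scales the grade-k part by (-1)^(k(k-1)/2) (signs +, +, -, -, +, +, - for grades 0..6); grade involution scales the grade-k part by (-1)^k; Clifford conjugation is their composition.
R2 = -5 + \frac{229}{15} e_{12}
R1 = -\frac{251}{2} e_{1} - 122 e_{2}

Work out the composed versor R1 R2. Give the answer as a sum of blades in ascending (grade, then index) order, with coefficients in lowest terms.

Distribute over the terms of R1 (each basis-blade product reordered to ascending indices, repeated generators contracted through their squares):
(-\frac{251}{2} e_{1}) R2 = \frac{1255}{2} e_{1} - \frac{57479}{30} e_{2}
(-122 e_{2}) R2 = -\frac{27938}{15} e_{1} + 610 e_{2}
Summing the partial products and collecting blades:
Answer: -\frac{37051}{30} e_{1} - \frac{39179}{30} e_{2}


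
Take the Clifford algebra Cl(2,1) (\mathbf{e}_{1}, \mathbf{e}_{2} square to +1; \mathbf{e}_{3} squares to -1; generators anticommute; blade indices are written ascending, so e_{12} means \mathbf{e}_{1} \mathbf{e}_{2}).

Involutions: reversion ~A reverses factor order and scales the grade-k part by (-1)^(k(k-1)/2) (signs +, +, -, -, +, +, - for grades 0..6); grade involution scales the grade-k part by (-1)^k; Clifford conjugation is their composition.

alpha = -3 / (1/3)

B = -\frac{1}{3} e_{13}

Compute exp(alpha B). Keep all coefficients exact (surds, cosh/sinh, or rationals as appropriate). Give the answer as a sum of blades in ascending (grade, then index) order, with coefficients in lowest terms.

B^2 = (-\frac{1}{3})^2*(e_{13})^2 = \frac{1}{9}*(+1) = \frac{1}{9} (a basis 2-blade squares to minus the product of its generators' squares).
B^2 = \frac{1}{9} — hyperbolic case — the even/odd split gives cosh and sinh: l = \frac{1}{3}, alpha*l = -3, so exp(alpha B) = cosh(-3) + (sinh(-3)/(\frac{1}{3}))*B = \cosh{\left(3 \right)} + (- 3 \sinh{\left(3 \right)})*B.
Answer: \cosh{\left(3 \right)} + \sinh{\left(3 \right)} e_{13}


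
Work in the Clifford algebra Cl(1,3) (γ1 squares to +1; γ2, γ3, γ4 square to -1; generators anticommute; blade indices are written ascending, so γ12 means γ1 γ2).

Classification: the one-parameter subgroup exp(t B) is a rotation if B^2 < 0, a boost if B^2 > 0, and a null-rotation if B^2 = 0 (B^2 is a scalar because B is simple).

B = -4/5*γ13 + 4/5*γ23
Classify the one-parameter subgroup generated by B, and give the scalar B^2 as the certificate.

B^2 term by term: the squares give (-4/5)^2*(γ13)^2 + (4/5)^2*(γ23)^2 = 16/25*(+1) + 16/25*(-1) = 0 (each basis 2-blade squares to minus the product of its generators' squares); cross terms between blades sharing an index anticommute and cancel. So B^2 = 0.
Answer: null-rotation, certificate B^2 = 0. The class reads off the invariant scalar 0 directly.


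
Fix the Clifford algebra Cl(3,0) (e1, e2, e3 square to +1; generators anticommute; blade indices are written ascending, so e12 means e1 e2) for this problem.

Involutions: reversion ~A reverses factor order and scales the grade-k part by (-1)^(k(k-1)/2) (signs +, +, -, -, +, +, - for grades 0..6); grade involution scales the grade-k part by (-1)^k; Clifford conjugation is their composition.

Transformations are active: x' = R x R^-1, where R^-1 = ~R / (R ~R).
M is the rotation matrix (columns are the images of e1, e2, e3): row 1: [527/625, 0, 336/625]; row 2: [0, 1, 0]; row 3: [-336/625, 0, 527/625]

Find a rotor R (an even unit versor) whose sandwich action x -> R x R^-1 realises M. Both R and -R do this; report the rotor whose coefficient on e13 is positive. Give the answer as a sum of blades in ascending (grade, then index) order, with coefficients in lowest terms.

Method: write R = a + b12*e12 + b13*e13 + b23*e23 with a^2 + b12^2 + b13^2 + b23^2 = 1 (so R^-1 = ~R). Expanding the columns R e_j ~R gives tr M = 4a^2 - 1 and, from the antisymmetric part, M21 - M12 = -4a*b12, M13 - M31 = 4a*b13, M32 - M23 = -4a*b23.
Here tr M = 1679/625, so a^2 = (1 + tr M)/4 = 576/625 and a = ±24/25. Taking a = 24/25: M21 - M12 = 0, M13 - M31 = 672/625, M32 - M23 = 0, giving b12 = 0, b13 = 7/25, b23 = 0, i.e. R = 24/25 + 7/25*e13.
Its e13 coefficient is already positive.
Answer: 24/25 + 7/25*e13. Note: both R and -R realise this M (trace 1679/625); the covering map identifies them, and the e13-coefficient sign is the tie-breaker.


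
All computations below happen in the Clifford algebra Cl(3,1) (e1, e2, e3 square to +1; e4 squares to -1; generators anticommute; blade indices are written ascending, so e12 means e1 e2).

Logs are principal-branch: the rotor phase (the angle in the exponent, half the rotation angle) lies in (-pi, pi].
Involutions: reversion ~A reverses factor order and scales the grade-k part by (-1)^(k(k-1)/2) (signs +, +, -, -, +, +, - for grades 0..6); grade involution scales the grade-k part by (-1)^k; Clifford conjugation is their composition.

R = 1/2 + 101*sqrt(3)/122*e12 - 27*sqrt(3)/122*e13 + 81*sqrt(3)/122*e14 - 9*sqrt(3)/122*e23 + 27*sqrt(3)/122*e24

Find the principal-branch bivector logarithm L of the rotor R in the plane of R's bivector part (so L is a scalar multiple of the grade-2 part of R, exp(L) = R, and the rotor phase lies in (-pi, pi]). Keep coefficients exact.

The scalar part of R is 1/2, so the principal-branch rotor phase is pinned; divide the bivector part by its sine to get the unit plane — L is the phase times that plane.
Concretely: cos(phase) = 1/2 gives phase = ±pi/3, and since phase/sin(phase) is even the sign is immaterial: L = (phase/sin(phase)) * <R>_2 = (2*sqrt(3)*pi/9) * <R>_2.
Answer: 101*pi/183*e12 - 9*pi/61*e13 + 27*pi/61*e14 - 3*pi/61*e23 + 9*pi/61*e24


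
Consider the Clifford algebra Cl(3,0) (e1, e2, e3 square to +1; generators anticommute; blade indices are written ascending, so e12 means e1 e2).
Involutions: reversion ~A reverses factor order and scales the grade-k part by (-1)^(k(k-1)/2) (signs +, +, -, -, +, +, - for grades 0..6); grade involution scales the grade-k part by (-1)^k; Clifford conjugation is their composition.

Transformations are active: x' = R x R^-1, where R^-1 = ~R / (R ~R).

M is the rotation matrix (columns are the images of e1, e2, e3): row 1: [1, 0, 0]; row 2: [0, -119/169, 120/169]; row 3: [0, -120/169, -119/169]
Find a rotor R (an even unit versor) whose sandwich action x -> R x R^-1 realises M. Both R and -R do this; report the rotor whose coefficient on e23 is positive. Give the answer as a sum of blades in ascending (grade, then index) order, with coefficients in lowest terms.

Method: write R = a + b12*e12 + b13*e13 + b23*e23 with a^2 + b12^2 + b13^2 + b23^2 = 1 (so R^-1 = ~R). Expanding the columns R e_j ~R gives tr M = 4a^2 - 1 and, from the antisymmetric part, M21 - M12 = -4a*b12, M13 - M31 = 4a*b13, M32 - M23 = -4a*b23.
Here tr M = -69/169, so a^2 = (1 + tr M)/4 = 25/169 and a = ±5/13. Taking a = 5/13: M21 - M12 = 0, M13 - M31 = 0, M32 - M23 = -240/169, giving b12 = 0, b13 = 0, b23 = 12/13, i.e. R = 5/13 + 12/13*e23.
Its e23 coefficient is already positive.
Answer: 5/13 + 12/13*e23. Sheet selection: the two-to-one cover makes ±R indistinguishable at the matrix level (trace -69/169), so uniqueness comes from the required sign on e23.


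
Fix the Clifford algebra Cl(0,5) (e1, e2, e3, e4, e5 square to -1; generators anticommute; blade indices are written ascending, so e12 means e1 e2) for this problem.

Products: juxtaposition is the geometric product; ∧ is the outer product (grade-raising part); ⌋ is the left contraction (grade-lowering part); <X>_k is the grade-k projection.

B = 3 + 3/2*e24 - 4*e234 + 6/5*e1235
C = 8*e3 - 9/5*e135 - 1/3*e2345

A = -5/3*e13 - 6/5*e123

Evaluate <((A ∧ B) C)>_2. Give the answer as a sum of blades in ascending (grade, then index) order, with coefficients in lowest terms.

step 1: -5*e13 - 18/5*e123 + 5/2*e1234
step 2: 40*e1 - 9*e5 + 144/5*e12 - 5/6*e15 + 162/25*e25 + 20*e124 - 6/5*e145 - 9/2*e245 + 5/3*e1245
step 3: 144/5*e12 - 5/6*e15 + 162/25*e25
Answer: 144/5*e12 - 5/6*e15 + 162/25*e25


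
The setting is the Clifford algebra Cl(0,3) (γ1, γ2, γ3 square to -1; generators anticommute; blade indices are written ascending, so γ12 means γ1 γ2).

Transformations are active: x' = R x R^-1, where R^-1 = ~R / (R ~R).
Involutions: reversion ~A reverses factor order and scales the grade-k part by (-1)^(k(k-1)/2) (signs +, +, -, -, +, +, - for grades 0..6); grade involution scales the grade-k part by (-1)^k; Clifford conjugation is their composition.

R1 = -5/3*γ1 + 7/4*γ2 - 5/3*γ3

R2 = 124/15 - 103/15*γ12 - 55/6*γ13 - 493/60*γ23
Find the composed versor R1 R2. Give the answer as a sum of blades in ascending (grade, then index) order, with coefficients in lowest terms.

Distribute over the terms of R1 (each basis-blade product reordered to ascending indices, repeated generators contracted through their squares):
(-5/3*γ1) R2 = -124/9*γ1 - 103/9*γ2 - 275/18*γ3 + 493/36*γ123
(7/4*γ2) R2 = -721/60*γ1 + 217/15*γ2 + 3451/240*γ3 + 385/24*γ123
(-5/3*γ3) R2 = 275/18*γ1 + 493/36*γ2 - 124/9*γ3 + 103/9*γ123
Summing the partial products and collecting blades:
Answer: -631/60*γ1 + 1003/60*γ2 - 10567/720*γ3 + 2965/72*γ123


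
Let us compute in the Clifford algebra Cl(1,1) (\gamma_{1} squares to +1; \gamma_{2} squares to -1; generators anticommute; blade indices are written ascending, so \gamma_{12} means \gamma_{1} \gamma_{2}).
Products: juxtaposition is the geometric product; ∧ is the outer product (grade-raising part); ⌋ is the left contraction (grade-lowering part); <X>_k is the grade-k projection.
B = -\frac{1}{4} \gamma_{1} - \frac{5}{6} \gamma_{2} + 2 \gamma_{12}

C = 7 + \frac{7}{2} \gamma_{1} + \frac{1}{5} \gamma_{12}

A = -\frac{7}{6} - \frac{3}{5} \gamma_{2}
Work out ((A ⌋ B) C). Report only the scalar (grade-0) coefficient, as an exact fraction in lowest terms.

step 1: -\frac{1}{2} - \frac{109}{120} \gamma_{1} + \frac{35}{36} \gamma_{2} - \frac{7}{3} \gamma_{12}
step 2: -\frac{343}{48} - \frac{2849}{360} \gamma_{1} + \frac{26623}{1800} \gamma_{2} - \frac{7141}{360} \gamma_{12}
Answer: -\frac{343}{48}


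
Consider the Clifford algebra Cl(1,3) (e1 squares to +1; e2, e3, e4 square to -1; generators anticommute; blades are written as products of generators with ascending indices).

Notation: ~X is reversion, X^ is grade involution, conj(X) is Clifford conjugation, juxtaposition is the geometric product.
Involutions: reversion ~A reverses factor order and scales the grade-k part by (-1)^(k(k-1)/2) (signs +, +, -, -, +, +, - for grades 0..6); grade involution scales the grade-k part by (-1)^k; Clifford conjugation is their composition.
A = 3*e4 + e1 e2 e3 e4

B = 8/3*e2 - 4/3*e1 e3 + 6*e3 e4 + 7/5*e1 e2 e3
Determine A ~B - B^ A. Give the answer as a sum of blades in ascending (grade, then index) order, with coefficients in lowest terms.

first term: -18*e3 - 7/5*e4 + 6*e1 e2 - 28/3*e2 e4 + 4/3*e1 e3 e4 + 21/5*e1 e2 e3 e4
second term: -18*e3 + 7/5*e4 - 6*e1 e2 - 20/3*e2 e4 - 20/3*e1 e3 e4 - 21/5*e1 e2 e3 e4
Answer: -14/5*e4 + 12*e1 e2 - 8/3*e2 e4 + 8*e1 e3 e4 + 42/5*e1 e2 e3 e4


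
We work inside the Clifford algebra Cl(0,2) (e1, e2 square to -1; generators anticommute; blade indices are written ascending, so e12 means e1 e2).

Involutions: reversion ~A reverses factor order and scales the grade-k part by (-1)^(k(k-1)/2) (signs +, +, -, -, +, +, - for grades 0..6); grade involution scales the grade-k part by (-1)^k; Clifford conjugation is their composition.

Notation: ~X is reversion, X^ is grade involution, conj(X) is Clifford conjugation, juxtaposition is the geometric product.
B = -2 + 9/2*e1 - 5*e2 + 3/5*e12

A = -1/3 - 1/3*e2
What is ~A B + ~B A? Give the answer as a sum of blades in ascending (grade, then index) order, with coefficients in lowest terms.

first term: -1 - 17/10*e1 + 7/3*e2 + 13/10*e12
second term: -1 - 17/10*e1 + 7/3*e2 - 13/10*e12
Answer: -2 - 17/5*e1 + 14/3*e2


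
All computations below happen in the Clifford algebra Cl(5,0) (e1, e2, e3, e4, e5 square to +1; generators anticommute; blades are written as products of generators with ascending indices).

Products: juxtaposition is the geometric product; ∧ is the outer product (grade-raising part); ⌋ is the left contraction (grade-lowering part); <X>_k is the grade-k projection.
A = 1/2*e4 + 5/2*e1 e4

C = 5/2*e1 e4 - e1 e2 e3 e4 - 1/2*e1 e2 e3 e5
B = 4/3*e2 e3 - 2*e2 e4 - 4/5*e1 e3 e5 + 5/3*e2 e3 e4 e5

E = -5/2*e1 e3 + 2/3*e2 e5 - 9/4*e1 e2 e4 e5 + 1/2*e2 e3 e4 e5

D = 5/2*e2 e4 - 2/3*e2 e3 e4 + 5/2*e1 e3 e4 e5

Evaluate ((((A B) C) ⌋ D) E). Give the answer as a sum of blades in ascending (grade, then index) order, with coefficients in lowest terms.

step 1: e2 + 5*e1 e2 + 2/3*e2 e3 e4 + 5/6*e2 e3 e5 - 2*e3 e4 e5 + 10/3*e1 e2 e3 e4 + 25/6*e1 e2 e3 e5 - 2/5*e1 e3 e4 e5
step 2: -65/12 - 13/12*e1 - 25/3*e2 e3 - 123/10*e2 e4 - 2/5*e2 e5 + 5*e3 e4 + 3/2*e3 e5 + 5/2*e4 e5 - 5/3*e1 e2 e3 - 3/2*e1 e2 e4 - 2*e1 e2 e5 + e1 e3 e4 - 9/2*e1 e3 e5 + 1/2*e1 e4 e5 + 125/12*e2 e3 e4 e5 + 25/12*e1 e2 e3 e4 e5
step 3: 123/4 + 10/3*e2 + 139/20*e3 - 605/36*e4 - 5/2*e5 - 25/4*e1 e3 + 15/4*e1 e4 - 25/2*e1 e5 - 325/24*e2 e4 + 65/18*e2 e3 e4 - 65/24*e3 e4 e5 - 325/24*e1 e3 e4 e5
step 4: -125/8 + 139/8*e1 + 5/16*e2 + 5/12*e5 + 25/16*e1 e2 - 615/8*e1 e3 - 975/32*e1 e5 - 975/32*e2 e3 - 225/8*e2 e4 + 193/16*e2 e5 - 75/8*e3 e4 + 1175/48*e3 e5 - 3575/144*e4 e5 + 215/96*e1 e2 e3 - 1055/72*e1 e2 e4 + 605/16*e1 e2 e5 + 3025/72*e1 e3 e4 + 115/8*e1 e3 e5 + 35/48*e1 e4 e5 + 55/18*e2 e3 e4 - 4693/360*e2 e3 e5 + 8347/1080*e2 e4 e5 + 110/27*e3 e4 e5 - 2675/144*e1 e2 e3 e4 + 145/24*e1 e2 e3 e5 - 1097/16*e1 e2 e4 e5 + 471/16*e2 e3 e4 e5 - 1251/80*e1 e2 e3 e4 e5
Answer: -125/8 + 139/8*e1 + 5/16*e2 + 5/12*e5 + 25/16*e1 e2 - 615/8*e1 e3 - 975/32*e1 e5 - 975/32*e2 e3 - 225/8*e2 e4 + 193/16*e2 e5 - 75/8*e3 e4 + 1175/48*e3 e5 - 3575/144*e4 e5 + 215/96*e1 e2 e3 - 1055/72*e1 e2 e4 + 605/16*e1 e2 e5 + 3025/72*e1 e3 e4 + 115/8*e1 e3 e5 + 35/48*e1 e4 e5 + 55/18*e2 e3 e4 - 4693/360*e2 e3 e5 + 8347/1080*e2 e4 e5 + 110/27*e3 e4 e5 - 2675/144*e1 e2 e3 e4 + 145/24*e1 e2 e3 e5 - 1097/16*e1 e2 e4 e5 + 471/16*e2 e3 e4 e5 - 1251/80*e1 e2 e3 e4 e5


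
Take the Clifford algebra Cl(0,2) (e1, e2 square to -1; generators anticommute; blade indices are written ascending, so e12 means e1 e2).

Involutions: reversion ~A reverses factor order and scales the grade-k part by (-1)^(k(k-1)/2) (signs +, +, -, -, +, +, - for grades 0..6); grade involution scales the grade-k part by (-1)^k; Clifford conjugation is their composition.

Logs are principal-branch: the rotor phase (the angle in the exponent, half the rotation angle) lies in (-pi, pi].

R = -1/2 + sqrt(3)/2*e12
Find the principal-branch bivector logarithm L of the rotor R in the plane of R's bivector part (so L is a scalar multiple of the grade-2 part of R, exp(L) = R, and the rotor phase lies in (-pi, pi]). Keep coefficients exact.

The scalar part of R is -1/2, so the principal-branch rotor phase is pinned; divide the bivector part by its sine to get the unit plane — L is the phase times that plane.
Concretely: cos(phase) = -1/2 gives phase = ±2*pi/3, and since phase/sin(phase) is even the sign is immaterial: L = (phase/sin(phase)) * <R>_2 = (4*sqrt(3)*pi/9) * <R>_2.
Answer: 2*pi/3*e12


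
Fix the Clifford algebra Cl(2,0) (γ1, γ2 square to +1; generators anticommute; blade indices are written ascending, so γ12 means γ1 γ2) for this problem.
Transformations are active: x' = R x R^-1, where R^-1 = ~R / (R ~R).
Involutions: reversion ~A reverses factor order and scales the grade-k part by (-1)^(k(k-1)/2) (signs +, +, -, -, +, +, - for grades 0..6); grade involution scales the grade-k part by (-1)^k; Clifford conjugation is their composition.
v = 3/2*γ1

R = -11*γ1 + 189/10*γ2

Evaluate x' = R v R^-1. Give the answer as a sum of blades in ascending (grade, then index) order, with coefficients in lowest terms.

~R = -11*γ1 + 189/10*γ2, and R ~R = 47821/100, so R^-1 = ~R / (47821/100).
R v = -33/2 - 567/20*γ12
Answer: -70863/95642*γ1 - 62370/47821*γ2


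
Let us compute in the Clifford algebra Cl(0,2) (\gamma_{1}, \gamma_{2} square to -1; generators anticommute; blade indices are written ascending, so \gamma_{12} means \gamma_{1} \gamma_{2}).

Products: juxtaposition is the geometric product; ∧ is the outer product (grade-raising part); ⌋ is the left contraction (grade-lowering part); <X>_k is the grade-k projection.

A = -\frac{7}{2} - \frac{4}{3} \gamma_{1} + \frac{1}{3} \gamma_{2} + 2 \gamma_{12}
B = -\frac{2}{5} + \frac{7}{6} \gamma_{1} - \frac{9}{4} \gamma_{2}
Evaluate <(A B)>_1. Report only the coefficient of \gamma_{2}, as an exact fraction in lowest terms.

step 1: \frac{667}{180} + \frac{19}{20} \gamma_{1} + \frac{403}{40} \gamma_{2} + \frac{163}{90} \gamma_{12}
step 2: \frac{19}{20} \gamma_{1} + \frac{403}{40} \gamma_{2}
Answer: \frac{403}{40}


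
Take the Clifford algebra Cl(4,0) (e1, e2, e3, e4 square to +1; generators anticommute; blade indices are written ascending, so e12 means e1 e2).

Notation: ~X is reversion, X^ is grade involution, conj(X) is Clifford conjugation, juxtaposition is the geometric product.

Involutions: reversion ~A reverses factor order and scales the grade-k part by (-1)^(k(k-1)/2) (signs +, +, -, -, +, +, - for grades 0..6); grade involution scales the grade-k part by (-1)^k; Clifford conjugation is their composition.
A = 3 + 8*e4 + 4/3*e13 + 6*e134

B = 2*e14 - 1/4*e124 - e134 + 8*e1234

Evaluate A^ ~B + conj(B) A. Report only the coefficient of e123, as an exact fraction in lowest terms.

first term: 6 - 16*e1 + 48*e2 + 12*e3 - 4/3*e4 - 2*e12 - 8*e13 - 6*e14 - 3/2*e23 + 32/3*e24 + 8/3*e34 + 64*e123 + 3/4*e124 + 3*e134 + 1/3*e234 + 24*e1234
second term: 6 - 16*e1 + 48*e2 - 12*e3 + 4/3*e4 - 2*e12 - 8*e13 - 6*e14 + 3/2*e23 + 32/3*e24 - 8/3*e34 + 64*e123 - 3/4*e124 - 3*e134 + 1/3*e234 + 24*e1234
Answer: 128


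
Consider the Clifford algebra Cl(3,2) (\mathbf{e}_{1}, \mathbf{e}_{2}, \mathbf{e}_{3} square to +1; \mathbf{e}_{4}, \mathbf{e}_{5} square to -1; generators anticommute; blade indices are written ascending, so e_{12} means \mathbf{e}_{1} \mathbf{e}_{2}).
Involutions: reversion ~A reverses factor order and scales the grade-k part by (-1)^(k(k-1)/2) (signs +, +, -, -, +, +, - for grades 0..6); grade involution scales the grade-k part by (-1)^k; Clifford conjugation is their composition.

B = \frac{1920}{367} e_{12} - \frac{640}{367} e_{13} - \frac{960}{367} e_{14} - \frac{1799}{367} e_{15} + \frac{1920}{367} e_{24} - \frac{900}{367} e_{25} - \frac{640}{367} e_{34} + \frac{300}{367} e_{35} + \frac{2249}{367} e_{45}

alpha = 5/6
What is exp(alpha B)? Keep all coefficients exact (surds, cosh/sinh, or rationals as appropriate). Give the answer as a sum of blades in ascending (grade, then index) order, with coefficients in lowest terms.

B^2 term by term: the squares give (\frac{1920}{367})^2*(e_{12})^2 + (-\frac{640}{367})^2*(e_{13})^2 + (-\frac{960}{367})^2*(e_{14})^2 + (-\frac{1799}{367})^2*(e_{15})^2 + (\frac{1920}{367})^2*(e_{24})^2 + (-\frac{900}{367})^2*(e_{25})^2 + (-\frac{640}{367})^2*(e_{34})^2 + (\frac{300}{367})^2*(e_{35})^2 + (\frac{2249}{367})^2*(e_{45})^2 = \frac{3686400}{134689}*(-1) + \frac{409600}{134689}*(-1) + \frac{921600}{134689}*(+1) + \frac{3236401}{134689}*(+1) + \frac{3686400}{134689}*(+1) + \frac{810000}{134689}*(+1) + \frac{409600}{134689}*(+1) + \frac{90000}{134689}*(+1) + \frac{5058001}{134689}*(-1) = 0 (each basis 2-blade squares to minus the product of its generators' squares); cross terms between blades sharing an index anticommute and cancel; the commuting (index-disjoint) pairs give grade-4 terms 2*c*c'*(blade product), which cancel blade by blade — e_{1234}: -\frac{2457600}{134689} + \frac{2457600}{134689} = 0; e_{1235}: \frac{1152000}{134689} - \frac{1152000}{134689} = 0; e_{1245}: \frac{8636160}{134689} - \frac{1728000}{134689} - \frac{6908160}{134689} = 0; e_{1345}: -\frac{2878720}{134689} + \frac{576000}{134689} + \frac{2302720}{134689} = 0; e_{2345}: -\frac{1152000}{134689} + \frac{1152000}{134689} = 0 — confirming B is simple. So B^2 = 0.
B^2 = 0, and the exponential is exactly linear here: exp(alpha B) = 1 + alpha B (parabolic case).
Answer: 1 + \frac{1600}{367} e_{12} - \frac{1600}{1101} e_{13} - \frac{800}{367} e_{14} - \frac{8995}{2202} e_{15} + \frac{1600}{367} e_{24} - \frac{750}{367} e_{25} - \frac{1600}{1101} e_{34} + \frac{250}{367} e_{35} + \frac{11245}{2202} e_{45}


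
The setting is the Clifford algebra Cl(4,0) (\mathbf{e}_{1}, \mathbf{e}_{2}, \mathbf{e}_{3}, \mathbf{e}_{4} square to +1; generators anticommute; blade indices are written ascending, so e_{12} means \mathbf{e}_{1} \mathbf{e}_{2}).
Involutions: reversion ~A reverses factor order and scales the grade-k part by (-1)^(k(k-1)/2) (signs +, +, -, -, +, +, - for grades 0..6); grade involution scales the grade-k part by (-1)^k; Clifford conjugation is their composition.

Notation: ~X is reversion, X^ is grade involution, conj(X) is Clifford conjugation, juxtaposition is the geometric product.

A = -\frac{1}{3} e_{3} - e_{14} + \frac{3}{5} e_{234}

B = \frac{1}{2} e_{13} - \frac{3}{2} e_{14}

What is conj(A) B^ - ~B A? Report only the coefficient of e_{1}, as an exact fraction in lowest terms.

first term: \frac{3}{2} - \frac{1}{6} e_{1} + \frac{1}{2} e_{34} + \frac{9}{10} e_{123} + \frac{3}{10} e_{124} + \frac{1}{2} e_{134}
second term: \frac{3}{2} + \frac{1}{6} e_{1} - \frac{1}{2} e_{34} + \frac{9}{10} e_{123} + \frac{3}{10} e_{124} + \frac{1}{2} e_{134}
Answer: -\frac{1}{3}


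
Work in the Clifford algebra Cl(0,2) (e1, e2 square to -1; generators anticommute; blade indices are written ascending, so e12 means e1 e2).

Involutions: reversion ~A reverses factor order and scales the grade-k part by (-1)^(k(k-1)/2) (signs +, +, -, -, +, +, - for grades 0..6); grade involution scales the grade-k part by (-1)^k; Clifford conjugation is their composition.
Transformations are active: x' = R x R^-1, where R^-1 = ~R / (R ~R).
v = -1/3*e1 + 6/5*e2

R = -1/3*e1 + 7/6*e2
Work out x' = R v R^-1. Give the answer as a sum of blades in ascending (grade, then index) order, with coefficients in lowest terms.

~R = -1/3*e1 + 7/6*e2, and R ~R = -53/36, so R^-1 = ~R / (-53/36).
R v = -68/45 - 1/90*e12
Answer: -93/265*e1 + 190/159*e2


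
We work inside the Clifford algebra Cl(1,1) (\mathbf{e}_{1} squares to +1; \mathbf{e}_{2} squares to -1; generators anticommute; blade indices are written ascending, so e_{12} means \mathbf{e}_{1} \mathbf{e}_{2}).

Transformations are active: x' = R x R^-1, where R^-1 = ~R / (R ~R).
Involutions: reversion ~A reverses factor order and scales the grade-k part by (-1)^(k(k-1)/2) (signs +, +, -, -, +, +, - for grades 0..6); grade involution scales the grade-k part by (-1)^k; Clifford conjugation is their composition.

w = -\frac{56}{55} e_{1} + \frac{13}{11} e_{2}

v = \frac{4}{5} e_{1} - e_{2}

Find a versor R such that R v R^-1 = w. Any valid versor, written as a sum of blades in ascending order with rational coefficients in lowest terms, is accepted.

Since q(v) = q(w) = -\frac{9}{25}, the sum R = v + w = -\frac{12}{55} e_{1} + \frac{2}{11} e_{2} does the job whenever invertible.
Answer: -\frac{12}{55} e_{1} + \frac{2}{11} e_{2}


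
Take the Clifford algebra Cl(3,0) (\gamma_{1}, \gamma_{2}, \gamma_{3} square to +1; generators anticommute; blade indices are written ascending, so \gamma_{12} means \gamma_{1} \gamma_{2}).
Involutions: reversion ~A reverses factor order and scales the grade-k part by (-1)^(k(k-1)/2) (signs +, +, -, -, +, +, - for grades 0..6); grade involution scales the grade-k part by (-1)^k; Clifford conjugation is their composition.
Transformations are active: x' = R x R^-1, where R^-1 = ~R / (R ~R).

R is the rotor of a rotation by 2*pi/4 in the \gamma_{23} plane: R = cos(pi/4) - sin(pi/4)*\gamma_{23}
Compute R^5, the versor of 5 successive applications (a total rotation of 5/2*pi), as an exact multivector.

Half-angle bookkeeping: 5 applications in \gamma_{23} add up to rotor phase 5*pi/4 = \frac{5 \pi}{4}, so R^5 = cos(\frac{5 \pi}{4}) - sin(\frac{5 \pi}{4})*\gamma_{23}.
cos(\frac{5 \pi}{4}) = - \frac{\sqrt{2}}{2} and sin(\frac{5 \pi}{4}) = - \frac{\sqrt{2}}{2}, so R^5 = - \frac{\sqrt{2}}{2} + \frac{\sqrt{2}}{2} \gamma_{23}. The net rotation is 1/2*pi (after discarding 1 full turn, each of which contributes a factor -1 to the rotor); the rotor keeps the half-angle phase exactly.
Answer: - \frac{\sqrt{2}}{2} + \frac{\sqrt{2}}{2} \gamma_{23}


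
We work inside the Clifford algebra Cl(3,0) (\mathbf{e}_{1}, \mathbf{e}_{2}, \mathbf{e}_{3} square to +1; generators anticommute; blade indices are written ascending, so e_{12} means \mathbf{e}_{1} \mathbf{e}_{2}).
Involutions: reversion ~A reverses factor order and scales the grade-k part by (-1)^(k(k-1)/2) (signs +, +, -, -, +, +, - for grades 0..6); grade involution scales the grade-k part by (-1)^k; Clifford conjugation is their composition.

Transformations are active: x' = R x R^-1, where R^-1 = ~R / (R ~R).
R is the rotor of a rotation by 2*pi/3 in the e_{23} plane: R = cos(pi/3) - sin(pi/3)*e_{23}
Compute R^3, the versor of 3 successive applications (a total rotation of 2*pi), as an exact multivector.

Rotor phase runs at HALF the rotation angle; powers of one rotor simply add phase, so after 3 steps in e_{23} the phase is 3*pi/3 = \pi and R^3 = cos(\pi) - sin(\pi)*e_{23}.
cos(\pi) = -1 and sin(\pi) = 0, so R^3 = -1. The total rotation 2*pi is 1 full turn, so every vector returns to itself, yet the rotor is -1, on the OTHER sheet of the double cover (an odd number of 2*pi turns).
Answer: -1


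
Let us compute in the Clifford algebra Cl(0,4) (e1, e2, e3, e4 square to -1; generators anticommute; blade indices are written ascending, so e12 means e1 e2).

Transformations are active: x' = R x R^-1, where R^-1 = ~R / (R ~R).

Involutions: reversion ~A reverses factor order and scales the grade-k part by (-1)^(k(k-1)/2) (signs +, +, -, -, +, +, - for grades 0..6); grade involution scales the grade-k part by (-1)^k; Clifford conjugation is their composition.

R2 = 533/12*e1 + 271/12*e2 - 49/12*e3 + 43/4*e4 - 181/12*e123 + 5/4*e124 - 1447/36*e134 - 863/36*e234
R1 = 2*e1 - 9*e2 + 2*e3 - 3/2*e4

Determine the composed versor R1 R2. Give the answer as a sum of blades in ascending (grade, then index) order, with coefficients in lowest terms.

Distribute over the terms of R1 (each basis-blade product reordered to ascending indices, repeated generators contracted through their squares):
(2*e1) R2 = -533/6 + 271/6*e12 - 49/6*e13 + 43/2*e14 + 181/6*e23 - 5/2*e24 + 1447/18*e34 - 863/18*e1234
(-9*e2) R2 = 813/4 + 1599/4*e12 + 543/4*e13 - 45/4*e14 + 147/4*e23 - 387/4*e24 - 863/4*e34 - 1447/4*e1234
(2*e3) R2 = 49/6 + 181/6*e12 - 533/6*e13 - 1447/18*e14 - 271/6*e23 - 863/18*e24 + 43/2*e34 + 5/2*e1234
(-3/2*e4) R2 = 129/8 + 15/8*e12 - 1447/24*e13 + 533/8*e14 - 863/24*e23 + 271/8*e24 - 49/8*e34 - 181/8*e1234
Summing the partial products and collecting blades:
Answer: 3329/24 + 11447/24*e12 - 517/24*e13 - 253/72*e14 - 341/24*e23 - 8159/72*e24 - 8639/72*e34 - 30947/72*e1234


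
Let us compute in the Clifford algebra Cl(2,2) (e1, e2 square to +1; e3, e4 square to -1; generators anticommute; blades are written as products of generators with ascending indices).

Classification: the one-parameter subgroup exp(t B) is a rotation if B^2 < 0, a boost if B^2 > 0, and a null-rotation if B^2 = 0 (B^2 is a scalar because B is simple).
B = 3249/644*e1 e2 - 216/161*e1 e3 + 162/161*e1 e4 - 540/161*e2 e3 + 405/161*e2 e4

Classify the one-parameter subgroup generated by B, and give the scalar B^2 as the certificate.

B^2 term by term: the squares give (3249/644)^2*(e1 e2)^2 + (-216/161)^2*(e1 e3)^2 + (162/161)^2*(e1 e4)^2 + (-540/161)^2*(e2 e3)^2 + (405/161)^2*(e2 e4)^2 = 10556001/414736*(-1) + 46656/25921*(+1) + 26244/25921*(+1) + 291600/25921*(+1) + 164025/25921*(+1) = -81/16 (each basis 2-blade squares to minus the product of its generators' squares); cross terms between blades sharing an index anticommute and cancel; the commuting (index-disjoint) pairs give grade-4 terms 2*c*c'*(blade product), which cancel blade by blade — e1 e2 e3 e4: 174960/25921 - 174960/25921 = 0 — confirming B is simple. So B^2 = -81/16.
Answer: rotation, certificate B^2 = -81/16. Note: conjugating B changes its blade decomposition but never the scalar B^2 = -81/16, whose sign settles the classification.


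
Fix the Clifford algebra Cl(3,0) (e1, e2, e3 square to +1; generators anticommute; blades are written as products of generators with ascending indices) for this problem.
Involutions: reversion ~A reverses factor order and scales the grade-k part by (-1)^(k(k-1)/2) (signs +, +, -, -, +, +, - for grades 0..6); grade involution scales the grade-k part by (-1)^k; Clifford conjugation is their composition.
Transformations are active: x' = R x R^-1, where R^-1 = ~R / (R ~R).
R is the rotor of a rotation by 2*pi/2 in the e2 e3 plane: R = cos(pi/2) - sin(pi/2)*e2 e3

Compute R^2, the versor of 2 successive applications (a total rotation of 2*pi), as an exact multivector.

Half-angle bookkeeping: 2 applications in e2 e3 add up to rotor phase 2*pi/2 = pi, so R^2 = cos(pi) - sin(pi)*e2 e3.
cos(pi) = -1 and sin(pi) = 0, so R^2 = -1. The total rotation 2*pi is 1 full turn, so every vector returns to itself, yet the rotor is -1, on the OTHER sheet of the double cover (an odd number of 2*pi turns).
Answer: -1


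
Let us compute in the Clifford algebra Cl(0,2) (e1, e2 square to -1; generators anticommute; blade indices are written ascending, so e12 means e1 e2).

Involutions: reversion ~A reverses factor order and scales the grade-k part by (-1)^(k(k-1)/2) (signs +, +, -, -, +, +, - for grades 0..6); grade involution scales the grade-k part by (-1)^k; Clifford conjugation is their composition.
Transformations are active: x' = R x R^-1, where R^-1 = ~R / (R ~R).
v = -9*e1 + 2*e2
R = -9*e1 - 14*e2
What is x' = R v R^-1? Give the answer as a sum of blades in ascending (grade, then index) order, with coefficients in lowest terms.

~R = -9*e1 - 14*e2, and R ~R = -277, so R^-1 = ~R / (-277).
R v = -53 - 144*e12
Answer: 1539/277*e1 - 2038/277*e2


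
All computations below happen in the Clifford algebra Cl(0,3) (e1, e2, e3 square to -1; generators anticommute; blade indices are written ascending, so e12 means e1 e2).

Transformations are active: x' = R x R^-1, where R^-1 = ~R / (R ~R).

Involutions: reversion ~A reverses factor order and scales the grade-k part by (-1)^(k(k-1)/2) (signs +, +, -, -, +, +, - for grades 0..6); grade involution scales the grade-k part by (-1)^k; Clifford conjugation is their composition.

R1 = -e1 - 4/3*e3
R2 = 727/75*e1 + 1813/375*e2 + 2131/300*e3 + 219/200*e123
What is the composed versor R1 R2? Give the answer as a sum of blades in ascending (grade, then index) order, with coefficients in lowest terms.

Distribute over the terms of R1 (each basis-blade product reordered to ascending indices, repeated generators contracted through their squares):
(-e1) R2 = 727/75 - 1813/375*e12 - 2131/300*e13 + 219/200*e23
(-4/3*e3) R2 = 2131/225 + 73/50*e12 + 2908/225*e13 + 7252/1125*e23
Summing the partial products and collecting blades:
Answer: 4312/225 - 2531/750*e12 + 5239/900*e13 + 67871/9000*e23


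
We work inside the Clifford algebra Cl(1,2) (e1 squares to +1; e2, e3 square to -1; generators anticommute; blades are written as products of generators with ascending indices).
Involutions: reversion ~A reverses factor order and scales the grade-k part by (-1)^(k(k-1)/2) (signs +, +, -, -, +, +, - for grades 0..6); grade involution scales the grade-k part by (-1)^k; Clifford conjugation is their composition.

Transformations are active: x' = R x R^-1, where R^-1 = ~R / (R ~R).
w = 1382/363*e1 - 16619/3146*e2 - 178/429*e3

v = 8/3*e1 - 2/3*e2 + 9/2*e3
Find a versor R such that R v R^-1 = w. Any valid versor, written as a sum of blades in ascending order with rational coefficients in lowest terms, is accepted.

Reasoning: v^2 = w^2 = -163/12 since conjugation preserves the quadratic form; R = v + w = 2350/363*e1 - 56149/9438*e2 + 3505/858*e3 is then valid when invertible, keeping its own part and reversing (v - w)/2.
Answer: 2350/363*e1 - 56149/9438*e2 + 3505/858*e3


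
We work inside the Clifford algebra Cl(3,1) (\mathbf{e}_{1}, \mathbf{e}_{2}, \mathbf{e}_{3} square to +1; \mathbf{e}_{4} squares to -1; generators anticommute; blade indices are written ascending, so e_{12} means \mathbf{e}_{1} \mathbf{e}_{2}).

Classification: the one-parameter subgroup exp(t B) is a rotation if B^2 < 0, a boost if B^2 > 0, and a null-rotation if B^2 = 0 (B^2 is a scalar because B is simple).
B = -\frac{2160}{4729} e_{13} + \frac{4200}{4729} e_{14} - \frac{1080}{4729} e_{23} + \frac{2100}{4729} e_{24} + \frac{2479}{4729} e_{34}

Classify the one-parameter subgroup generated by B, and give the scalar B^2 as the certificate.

B^2 term by term: the squares give (-\frac{2160}{4729})^2*(e_{13})^2 + (\frac{4200}{4729})^2*(e_{14})^2 + (-\frac{1080}{4729})^2*(e_{23})^2 + (\frac{2100}{4729})^2*(e_{24})^2 + (\frac{2479}{4729})^2*(e_{34})^2 = \frac{4665600}{22363441}*(-1) + \frac{17640000}{22363441}*(+1) + \frac{1166400}{22363441}*(-1) + \frac{4410000}{22363441}*(+1) + \frac{6145441}{22363441}*(+1) = 1 (each basis 2-blade squares to minus the product of its generators' squares); cross terms between blades sharing an index anticommute and cancel; the commuting (index-disjoint) pairs give grade-4 terms 2*c*c'*(blade product), which cancel blade by blade — e_{1234}: \frac{9072000}{22363441} - \frac{9072000}{22363441} = 0 — confirming B is simple. So B^2 = 1.
Answer: boost, certificate B^2 = 1. The scalar 1 is the complete invariant here: its sign names the subgroup type.


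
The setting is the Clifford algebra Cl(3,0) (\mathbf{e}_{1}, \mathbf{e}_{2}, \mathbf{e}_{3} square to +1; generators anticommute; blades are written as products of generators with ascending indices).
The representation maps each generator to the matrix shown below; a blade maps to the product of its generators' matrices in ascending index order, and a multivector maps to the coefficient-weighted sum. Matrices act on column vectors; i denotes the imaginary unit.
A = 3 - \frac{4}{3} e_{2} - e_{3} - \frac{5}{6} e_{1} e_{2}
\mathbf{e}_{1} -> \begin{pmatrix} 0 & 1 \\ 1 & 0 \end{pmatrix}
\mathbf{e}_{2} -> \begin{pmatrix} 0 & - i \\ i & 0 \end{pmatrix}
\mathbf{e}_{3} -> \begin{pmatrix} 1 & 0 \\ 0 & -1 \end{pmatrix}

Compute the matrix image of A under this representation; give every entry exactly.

Bivector images (products of the table entries): rho(e_{1} e_{2}) = rho(\mathbf{e}_{1})rho(\mathbf{e}_{2}) = \begin{pmatrix} i & 0 \\ 0 & - i \end{pmatrix}.
M = (3)*1 + (-\frac{4}{3})*rho(e_{2}) + (-1)*rho(e_{3}) + (-\frac{5}{6})*rho(e_{1} e_{2}), summed entrywise (1 is the identity matrix):
Answer: \begin{pmatrix} 2 - \frac{5 i}{6} & \frac{4 i}{3} \\ - \frac{4 i}{3} & 4 + \frac{5 i}{6} \end{pmatrix}


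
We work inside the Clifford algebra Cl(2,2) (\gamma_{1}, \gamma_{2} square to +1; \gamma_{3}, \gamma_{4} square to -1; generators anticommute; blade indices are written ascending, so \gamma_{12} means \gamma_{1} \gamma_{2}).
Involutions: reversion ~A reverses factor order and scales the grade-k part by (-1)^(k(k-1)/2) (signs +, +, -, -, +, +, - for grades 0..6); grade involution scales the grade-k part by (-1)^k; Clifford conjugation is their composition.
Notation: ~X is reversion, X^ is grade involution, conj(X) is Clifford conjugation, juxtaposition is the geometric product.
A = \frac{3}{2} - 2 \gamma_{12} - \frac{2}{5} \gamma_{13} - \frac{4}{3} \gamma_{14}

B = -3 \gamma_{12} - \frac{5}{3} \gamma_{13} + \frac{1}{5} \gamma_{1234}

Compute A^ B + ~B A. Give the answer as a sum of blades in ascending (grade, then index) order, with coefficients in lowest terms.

first term: -\frac{16}{3} - \frac{9}{2} \gamma_{12} - \frac{5}{2} \gamma_{13} - \frac{12}{5} \gamma_{23} + \frac{102}{25} \gamma_{24} + \frac{118}{45} \gamma_{34} + \frac{3}{10} \gamma_{1234}
second term: \frac{16}{3} + \frac{9}{2} \gamma_{12} + \frac{5}{2} \gamma_{13} - \frac{12}{5} \gamma_{23} + \frac{102}{25} \gamma_{24} + \frac{118}{45} \gamma_{34} + \frac{3}{10} \gamma_{1234}
Answer: -\frac{24}{5} \gamma_{23} + \frac{204}{25} \gamma_{24} + \frac{236}{45} \gamma_{34} + \frac{3}{5} \gamma_{1234}


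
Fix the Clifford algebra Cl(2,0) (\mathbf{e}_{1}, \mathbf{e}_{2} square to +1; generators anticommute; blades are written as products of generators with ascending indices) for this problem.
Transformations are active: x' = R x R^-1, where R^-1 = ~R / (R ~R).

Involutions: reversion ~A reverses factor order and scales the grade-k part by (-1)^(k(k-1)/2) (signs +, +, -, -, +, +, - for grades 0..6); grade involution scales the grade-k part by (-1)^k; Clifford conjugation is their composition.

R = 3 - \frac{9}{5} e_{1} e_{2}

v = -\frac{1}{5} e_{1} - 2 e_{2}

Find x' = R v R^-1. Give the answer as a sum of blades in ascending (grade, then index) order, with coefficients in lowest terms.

~R = 3 + \frac{9}{5} e_{1} e_{2}, and R ~R = \frac{306}{25}, so R^-1 = ~R / (\frac{306}{25}).
R v = 3 e_{1} - \frac{159}{25} e_{2}
Answer: \frac{142}{85} e_{1} - \frac{19}{17} e_{2}


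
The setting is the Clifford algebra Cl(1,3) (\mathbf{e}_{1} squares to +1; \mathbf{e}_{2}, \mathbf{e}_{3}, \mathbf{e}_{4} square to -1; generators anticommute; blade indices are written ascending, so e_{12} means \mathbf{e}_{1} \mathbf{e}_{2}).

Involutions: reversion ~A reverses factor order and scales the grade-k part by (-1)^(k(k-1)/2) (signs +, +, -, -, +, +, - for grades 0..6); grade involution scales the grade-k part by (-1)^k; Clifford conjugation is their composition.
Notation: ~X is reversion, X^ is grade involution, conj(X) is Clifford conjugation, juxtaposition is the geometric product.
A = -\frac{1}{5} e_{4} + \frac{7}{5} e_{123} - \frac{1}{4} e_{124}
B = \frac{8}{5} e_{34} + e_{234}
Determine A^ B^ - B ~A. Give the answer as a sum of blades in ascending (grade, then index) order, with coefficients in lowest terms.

first term: \frac{8}{25} e_{3} - \frac{1}{4} e_{13} - \frac{7}{5} e_{14} + \frac{1}{5} e_{23} + \frac{2}{5} e_{123} + \frac{56}{25} e_{124}
second term: \frac{8}{25} e_{3} - \frac{1}{4} e_{13} - \frac{7}{5} e_{14} + \frac{1}{5} e_{23} - \frac{2}{5} e_{123} - \frac{56}{25} e_{124}
Answer: \frac{4}{5} e_{123} + \frac{112}{25} e_{124}


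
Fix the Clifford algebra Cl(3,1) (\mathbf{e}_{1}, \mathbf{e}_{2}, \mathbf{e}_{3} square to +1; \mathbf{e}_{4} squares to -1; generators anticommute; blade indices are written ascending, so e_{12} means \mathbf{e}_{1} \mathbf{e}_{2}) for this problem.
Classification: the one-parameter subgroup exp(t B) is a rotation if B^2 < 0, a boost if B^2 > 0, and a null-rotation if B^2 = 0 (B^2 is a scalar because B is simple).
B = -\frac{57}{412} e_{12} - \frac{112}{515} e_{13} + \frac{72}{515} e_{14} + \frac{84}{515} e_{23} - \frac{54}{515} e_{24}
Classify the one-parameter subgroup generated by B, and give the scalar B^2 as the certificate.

B^2 term by term: the squares give (-\frac{57}{412})^2*(e_{12})^2 + (-\frac{112}{515})^2*(e_{13})^2 + (\frac{72}{515})^2*(e_{14})^2 + (\frac{84}{515})^2*(e_{23})^2 + (-\frac{54}{515})^2*(e_{24})^2 = \frac{3249}{169744}*(-1) + \frac{12544}{265225}*(-1) + \frac{5184}{265225}*(+1) + \frac{7056}{265225}*(-1) + \frac{2916}{265225}*(+1) = -\frac{1}{16} (each basis 2-blade squares to minus the product of its generators' squares); cross terms between blades sharing an index anticommute and cancel; the commuting (index-disjoint) pairs give grade-4 terms 2*c*c'*(blade product), which cancel blade by blade — e_{1234}: -\frac{12096}{265225} + \frac{12096}{265225} = 0 — confirming B is simple. So B^2 = -\frac{1}{16}.
Answer: rotation, certificate B^2 = -\frac{1}{16}. Why this suffices: the scalar -\frac{1}{16} survives any versor conjugation, so its sign alone determines the class however B is presented.
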